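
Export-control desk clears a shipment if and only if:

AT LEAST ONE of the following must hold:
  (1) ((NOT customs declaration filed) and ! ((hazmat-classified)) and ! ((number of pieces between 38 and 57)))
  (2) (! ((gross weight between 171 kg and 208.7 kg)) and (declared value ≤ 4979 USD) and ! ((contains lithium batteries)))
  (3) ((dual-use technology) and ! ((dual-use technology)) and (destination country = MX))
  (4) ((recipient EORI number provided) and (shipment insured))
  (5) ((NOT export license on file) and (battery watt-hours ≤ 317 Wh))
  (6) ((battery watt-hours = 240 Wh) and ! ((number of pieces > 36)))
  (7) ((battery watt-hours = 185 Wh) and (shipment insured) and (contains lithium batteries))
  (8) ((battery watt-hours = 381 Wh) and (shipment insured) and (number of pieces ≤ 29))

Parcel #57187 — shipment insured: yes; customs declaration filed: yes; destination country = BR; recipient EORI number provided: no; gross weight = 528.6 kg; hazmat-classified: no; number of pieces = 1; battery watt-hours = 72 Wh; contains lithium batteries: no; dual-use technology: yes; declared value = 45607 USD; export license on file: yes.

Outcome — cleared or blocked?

Blocked

Atomic conditions:
  NOT customs declaration filed: yes → false
  hazmat-classified: no → false
  number of pieces between 38 and 57: 1 in [38, 57] is false
  gross weight between 171 kg and 208.7 kg: 528.6 in [171, 208.7] is false
  declared value ≤ 4979 USD: 45607 ≤ 4979 is false
  contains lithium batteries: no → false
  dual-use technology: yes → true
  destination country = MX: BR == MX is false
  recipient EORI number provided: no → false
  shipment insured: yes → true
  NOT export license on file: yes → false
  battery watt-hours ≤ 317 Wh: 72 ≤ 317 is true
  battery watt-hours = 240 Wh: 72 == 240 is false
  number of pieces > 36: 1 > 36 is false
  battery watt-hours = 185 Wh: 72 == 185 is false
  battery watt-hours = 381 Wh: 72 == 381 is false
  number of pieces ≤ 29: 1 ≤ 29 is true
Combine:
[1.2] NOT false = true
[1.3] NOT false = true
[1] false AND true AND true = false
[2.1] NOT false = true
[2.3] NOT false = true
[2] true AND false AND true = false
[3.2] NOT true = false
[3] true AND false AND false = false
[4] false AND true = false
[5] false AND true = false
[6.2] NOT false = true
[6] false AND true = false
[7] false AND true AND false = false
[8] false AND true AND true = false
[root] false OR false OR false OR false OR false OR false OR false OR false = false
Overall: false → blocked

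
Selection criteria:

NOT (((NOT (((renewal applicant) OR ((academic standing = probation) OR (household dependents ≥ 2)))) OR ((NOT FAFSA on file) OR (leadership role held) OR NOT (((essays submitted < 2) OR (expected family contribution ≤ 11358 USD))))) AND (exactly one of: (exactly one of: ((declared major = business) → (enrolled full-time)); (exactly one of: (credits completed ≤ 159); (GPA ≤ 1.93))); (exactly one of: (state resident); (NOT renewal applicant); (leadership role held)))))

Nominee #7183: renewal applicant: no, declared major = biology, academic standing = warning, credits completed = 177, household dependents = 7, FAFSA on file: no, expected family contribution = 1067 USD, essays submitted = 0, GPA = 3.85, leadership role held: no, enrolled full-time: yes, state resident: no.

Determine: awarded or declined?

Awarded

Atomic conditions:
  renewal applicant: no → false
  academic standing = probation: warning == probation is false
  household dependents ≥ 2: 7 ≥ 2 is true
  NOT FAFSA on file: no → true
  leadership role held: no → false
  essays submitted < 2: 0 < 2 is true
  expected family contribution ≤ 11358 USD: 1067 ≤ 11358 is true
  declared major = business: biology == business is false
  enrolled full-time: yes → true
  credits completed ≤ 159: 177 ≤ 159 is false
  GPA ≤ 1.93: 3.85 ≤ 1.93 is false
  state resident: no → false
  NOT renewal applicant: no → true
Combine:
[1.1.1.1.2] false OR true = true
[1.1.1.1] false OR true = true
[1.1.1] NOT true = false
[1.1.2.3.1] true OR true = true
[1.1.2.3] NOT true = false
[1.1.2] true OR false OR false = true
[1.1] false OR true = true
[1.2.1.1] false → true (antecedent false ⇒ implication holds) = true
[1.2.1.2] exactly-one(false, false) = false
[1.2.1] exactly-one(true, false) = true
[1.2.2] exactly-one(false, true, false) = true
[1.2] exactly-one(true, true) = false
[1] true AND false = false
[root] NOT false = true
Overall: true → awarded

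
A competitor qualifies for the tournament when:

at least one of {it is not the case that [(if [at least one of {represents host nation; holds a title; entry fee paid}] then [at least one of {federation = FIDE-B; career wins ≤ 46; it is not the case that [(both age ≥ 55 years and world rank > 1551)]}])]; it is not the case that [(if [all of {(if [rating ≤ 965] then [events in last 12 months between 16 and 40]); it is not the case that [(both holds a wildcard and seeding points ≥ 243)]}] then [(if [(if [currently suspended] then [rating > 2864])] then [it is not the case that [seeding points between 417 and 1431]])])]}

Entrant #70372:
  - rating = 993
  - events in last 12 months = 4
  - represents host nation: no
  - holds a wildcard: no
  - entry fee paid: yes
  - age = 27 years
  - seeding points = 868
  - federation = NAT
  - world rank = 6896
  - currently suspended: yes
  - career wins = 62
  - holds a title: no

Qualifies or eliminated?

Eliminated

Atomic conditions:
  represents host nation: no → false
  holds a title: no → false
  entry fee paid: yes → true
  federation = FIDE-B: NAT == FIDE-B is false
  career wins ≤ 46: 62 ≤ 46 is false
  age ≥ 55 years: 27 ≥ 55 is false
  world rank > 1551: 6896 > 1551 is true
  rating ≤ 965: 993 ≤ 965 is false
  events in last 12 months between 16 and 40: 4 in [16, 40] is false
  holds a wildcard: no → false
  seeding points ≥ 243: 868 ≥ 243 is true
  currently suspended: yes → true
  rating > 2864: 993 > 2864 is false
  seeding points between 417 and 1431: 868 in [417, 1431] is true
Combine:
[1.1.1] false OR false OR true = true
[1.1.2.3.1] false AND true = false
[1.1.2.3] NOT false = true
[1.1.2] false OR false OR true = true
[1.1] true → true = true
[1] NOT true = false
[2.1.1.1] false → false (antecedent false ⇒ implication holds) = true
[2.1.1.2.1] false AND true = false
[2.1.1.2] NOT false = true
[2.1.1] true AND true = true
[2.1.2.1] true → false = false
[2.1.2.2] NOT true = false
[2.1.2] false → false (antecedent false ⇒ implication holds) = true
[2.1] true → true = true
[2] NOT true = false
[root] false OR false = false
Overall: false → eliminated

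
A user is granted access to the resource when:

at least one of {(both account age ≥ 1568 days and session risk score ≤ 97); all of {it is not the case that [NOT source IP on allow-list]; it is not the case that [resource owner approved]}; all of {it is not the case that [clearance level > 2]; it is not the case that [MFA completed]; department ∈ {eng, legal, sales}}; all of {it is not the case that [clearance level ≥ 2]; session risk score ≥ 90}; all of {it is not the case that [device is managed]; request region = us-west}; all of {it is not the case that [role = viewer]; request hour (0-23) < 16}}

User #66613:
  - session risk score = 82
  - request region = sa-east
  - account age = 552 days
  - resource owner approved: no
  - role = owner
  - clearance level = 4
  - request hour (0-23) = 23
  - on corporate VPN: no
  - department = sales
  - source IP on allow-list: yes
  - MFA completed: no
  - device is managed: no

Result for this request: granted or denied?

Granted

Atomic conditions:
  account age ≥ 1568 days: 552 ≥ 1568 is false
  session risk score ≤ 97: 82 ≤ 97 is true
  NOT source IP on allow-list: yes → false
  resource owner approved: no → false
  clearance level > 2: 4 > 2 is true
  MFA completed: no → false
  department ∈ {eng, legal, sales}: sales is in the set → true
  clearance level ≥ 2: 4 ≥ 2 is true
  session risk score ≥ 90: 82 ≥ 90 is false
  device is managed: no → false
  request region = us-west: sa-east == us-west is false
  role = viewer: owner == viewer is false
  request hour (0-23) < 16: 23 < 16 is false
Combine:
[1] false AND true = false
[2.1] NOT false = true
[2.2] NOT false = true
[2] true AND true = true
[3.1] NOT true = false
[3.2] NOT false = true
[3] false AND true AND true = false
[4.1] NOT true = false
[4] false AND false = false
[5.1] NOT false = true
[5] true AND false = false
[6.1] NOT false = true
[6] true AND false = false
[root] false OR true OR false OR false OR false OR false = true
Overall: true → granted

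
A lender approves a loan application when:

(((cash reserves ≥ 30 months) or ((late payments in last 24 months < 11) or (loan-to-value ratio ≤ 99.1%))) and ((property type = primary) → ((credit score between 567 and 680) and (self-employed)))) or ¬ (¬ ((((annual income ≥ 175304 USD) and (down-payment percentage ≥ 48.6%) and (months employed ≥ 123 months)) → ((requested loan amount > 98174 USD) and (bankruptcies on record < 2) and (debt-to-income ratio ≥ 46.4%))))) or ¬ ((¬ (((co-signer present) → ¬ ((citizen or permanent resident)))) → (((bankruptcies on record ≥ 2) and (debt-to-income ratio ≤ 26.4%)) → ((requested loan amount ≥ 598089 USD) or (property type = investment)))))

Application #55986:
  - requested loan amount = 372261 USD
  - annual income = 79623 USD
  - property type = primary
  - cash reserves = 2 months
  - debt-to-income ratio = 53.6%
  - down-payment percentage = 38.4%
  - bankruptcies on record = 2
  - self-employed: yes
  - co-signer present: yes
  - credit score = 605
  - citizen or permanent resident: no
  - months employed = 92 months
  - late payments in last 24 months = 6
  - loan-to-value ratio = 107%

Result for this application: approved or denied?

Atomic conditions:
  cash reserves ≥ 30 months: 2 ≥ 30 is false
  late payments in last 24 months < 11: 6 < 11 is true
  loan-to-value ratio ≤ 99.1%: 107 ≤ 99.1 is false
  property type = primary: primary == primary is true
  credit score between 567 and 680: 605 in [567, 680] is true
  self-employed: yes → true
  annual income ≥ 175304 USD: 79623 ≥ 175304 is false
  down-payment percentage ≥ 48.6%: 38.4 ≥ 48.6 is false
  months employed ≥ 123 months: 92 ≥ 123 is false
  requested loan amount > 98174 USD: 372261 > 98174 is true
  bankruptcies on record < 2: 2 < 2 is false
  debt-to-income ratio ≥ 46.4%: 53.6 ≥ 46.4 is true
  co-signer present: yes → true
  citizen or permanent resident: no → false
  bankruptcies on record ≥ 2: 2 ≥ 2 is true
  debt-to-income ratio ≤ 26.4%: 53.6 ≤ 26.4 is false
  requested loan amount ≥ 598089 USD: 372261 ≥ 598089 is false
  property type = investment: primary == investment is false
Combine:
[1.1.2] true OR false = true
[1.1] false OR true = true
[1.2.2] true AND true = true
[1.2] true → true = true
[1] true AND true = true
[2.1.1.1] false AND false AND false = false
[2.1.1.2] true AND false AND true = false
[2.1.1] false → false (antecedent false ⇒ implication holds) = true
[2.1] NOT true = false
[2] NOT false = true
[3.1.1.1.2] NOT false = true
[3.1.1.1] true → true = true
[3.1.1] NOT true = false
[3.1.2.1] true AND false = false
[3.1.2.2] false OR false = false
[3.1.2] false → false (antecedent false ⇒ implication holds) = true
[3.1] false → true (antecedent false ⇒ implication holds) = true
[3] NOT true = false
[root] true OR true OR false = true
Overall: true → approved

Approved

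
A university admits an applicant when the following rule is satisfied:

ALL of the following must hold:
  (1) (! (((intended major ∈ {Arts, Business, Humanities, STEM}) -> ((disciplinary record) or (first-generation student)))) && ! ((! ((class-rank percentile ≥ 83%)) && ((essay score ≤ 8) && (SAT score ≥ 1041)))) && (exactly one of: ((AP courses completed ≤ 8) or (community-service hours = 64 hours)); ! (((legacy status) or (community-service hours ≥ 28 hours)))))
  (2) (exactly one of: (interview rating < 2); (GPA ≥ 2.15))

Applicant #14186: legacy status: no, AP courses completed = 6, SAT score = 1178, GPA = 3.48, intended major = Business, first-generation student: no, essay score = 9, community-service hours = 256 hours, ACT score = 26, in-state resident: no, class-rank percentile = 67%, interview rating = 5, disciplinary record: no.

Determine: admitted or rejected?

Admitted

Atomic conditions:
  intended major ∈ {Arts, Business, Humanities, STEM}: Business is in the set → true
  disciplinary record: no → false
  first-generation student: no → false
  class-rank percentile ≥ 83%: 67 ≥ 83 is false
  essay score ≤ 8: 9 ≤ 8 is false
  SAT score ≥ 1041: 1178 ≥ 1041 is true
  AP courses completed ≤ 8: 6 ≤ 8 is true
  community-service hours = 64 hours: 256 == 64 is false
  legacy status: no → false
  community-service hours ≥ 28 hours: 256 ≥ 28 is true
  interview rating < 2: 5 < 2 is false
  GPA ≥ 2.15: 3.48 ≥ 2.15 is true
Combine:
[1.1.1.2] false OR false = false
[1.1.1] true → false = false
[1.1] NOT false = true
[1.2.1.1] NOT false = true
[1.2.1.2] false AND true = false
[1.2.1] true AND false = false
[1.2] NOT false = true
[1.3.1] true OR false = true
[1.3.2.1] false OR true = true
[1.3.2] NOT true = false
[1.3] exactly-one(true, false) = true
[1] true AND true AND true = true
[2] exactly-one(false, true) = true
[root] true AND true = true
Overall: true → admitted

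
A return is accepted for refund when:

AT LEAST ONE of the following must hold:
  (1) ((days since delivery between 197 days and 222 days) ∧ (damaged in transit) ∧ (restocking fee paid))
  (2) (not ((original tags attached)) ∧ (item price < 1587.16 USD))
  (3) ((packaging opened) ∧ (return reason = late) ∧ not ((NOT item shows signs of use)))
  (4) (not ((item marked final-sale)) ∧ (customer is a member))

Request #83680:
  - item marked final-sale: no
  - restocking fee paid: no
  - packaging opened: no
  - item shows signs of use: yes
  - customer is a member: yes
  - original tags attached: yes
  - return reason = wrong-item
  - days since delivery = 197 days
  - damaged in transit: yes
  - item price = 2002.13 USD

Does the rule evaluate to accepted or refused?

Atomic conditions:
  days since delivery between 197 days and 222 days: 197 in [197, 222] is true
  damaged in transit: yes → true
  restocking fee paid: no → false
  original tags attached: yes → true
  item price < 1587.16 USD: 2002.13 < 1587.16 is false
  packaging opened: no → false
  return reason = late: wrong-item == late is false
  NOT item shows signs of use: yes → false
  item marked final-sale: no → false
  customer is a member: yes → true
Combine:
[1] true AND true AND false = false
[2.1] NOT true = false
[2] false AND false = false
[3.3] NOT false = true
[3] false AND false AND true = false
[4.1] NOT false = true
[4] true AND true = true
[root] false OR false OR false OR true = true
Overall: true → accepted

Accepted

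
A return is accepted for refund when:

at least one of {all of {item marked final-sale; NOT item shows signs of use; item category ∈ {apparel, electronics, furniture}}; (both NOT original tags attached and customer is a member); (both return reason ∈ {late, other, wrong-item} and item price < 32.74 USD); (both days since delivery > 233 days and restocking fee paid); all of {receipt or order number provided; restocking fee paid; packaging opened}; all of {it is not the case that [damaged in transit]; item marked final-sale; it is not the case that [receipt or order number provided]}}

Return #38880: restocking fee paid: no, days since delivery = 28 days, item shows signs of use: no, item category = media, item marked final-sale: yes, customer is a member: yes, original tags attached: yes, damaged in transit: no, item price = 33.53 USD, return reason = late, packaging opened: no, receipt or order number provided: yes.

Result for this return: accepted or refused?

Atomic conditions:
  item marked final-sale: yes → true
  NOT item shows signs of use: no → true
  item category ∈ {apparel, electronics, furniture}: media is not in the set → false
  NOT original tags attached: yes → false
  customer is a member: yes → true
  return reason ∈ {late, other, wrong-item}: late is in the set → true
  item price < 32.74 USD: 33.53 < 32.74 is false
  days since delivery > 233 days: 28 > 233 is false
  restocking fee paid: no → false
  receipt or order number provided: yes → true
  packaging opened: no → false
  damaged in transit: no → false
Combine:
[1] true AND true AND false = false
[2] false AND true = false
[3] true AND false = false
[4] false AND false = false
[5] true AND false AND false = false
[6.1] NOT false = true
[6.3] NOT true = false
[6] true AND true AND false = false
[root] false OR false OR false OR false OR false OR false = false
Overall: false → refused

Refused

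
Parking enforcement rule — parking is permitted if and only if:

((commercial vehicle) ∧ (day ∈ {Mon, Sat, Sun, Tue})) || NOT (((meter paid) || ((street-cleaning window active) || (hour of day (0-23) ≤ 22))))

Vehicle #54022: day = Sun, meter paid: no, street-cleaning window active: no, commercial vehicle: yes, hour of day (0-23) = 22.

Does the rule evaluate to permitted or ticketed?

Permitted

Atomic conditions:
  commercial vehicle: yes → true
  day ∈ {Mon, Sat, Sun, Tue}: Sun is in the set → true
  meter paid: no → false
  street-cleaning window active: no → false
  hour of day (0-23) ≤ 22: 22 ≤ 22 is true
Combine:
[1] true AND true = true
[2.1.2] false OR true = true
[2.1] false OR true = true
[2] NOT true = false
[root] true OR false = true
Overall: true → permitted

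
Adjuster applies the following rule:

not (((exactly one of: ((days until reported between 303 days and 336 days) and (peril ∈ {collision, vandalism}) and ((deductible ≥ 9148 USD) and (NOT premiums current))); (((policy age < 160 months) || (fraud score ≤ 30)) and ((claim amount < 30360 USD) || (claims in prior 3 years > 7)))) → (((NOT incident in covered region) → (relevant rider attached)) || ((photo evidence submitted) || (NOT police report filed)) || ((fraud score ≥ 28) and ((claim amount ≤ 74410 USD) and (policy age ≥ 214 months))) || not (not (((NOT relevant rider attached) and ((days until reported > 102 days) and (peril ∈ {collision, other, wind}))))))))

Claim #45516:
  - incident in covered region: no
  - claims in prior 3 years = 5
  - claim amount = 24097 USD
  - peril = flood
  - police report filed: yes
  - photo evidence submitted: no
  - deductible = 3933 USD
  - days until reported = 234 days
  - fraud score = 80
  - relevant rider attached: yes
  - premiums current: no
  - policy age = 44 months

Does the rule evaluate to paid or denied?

Denied

Atomic conditions:
  days until reported between 303 days and 336 days: 234 in [303, 336] is false
  peril ∈ {collision, vandalism}: flood is not in the set → false
  deductible ≥ 9148 USD: 3933 ≥ 9148 is false
  NOT premiums current: no → true
  policy age < 160 months: 44 < 160 is true
  fraud score ≤ 30: 80 ≤ 30 is false
  claim amount < 30360 USD: 24097 < 30360 is true
  claims in prior 3 years > 7: 5 > 7 is false
  NOT incident in covered region: no → true
  relevant rider attached: yes → true
  photo evidence submitted: no → false
  NOT police report filed: yes → false
  fraud score ≥ 28: 80 ≥ 28 is true
  claim amount ≤ 74410 USD: 24097 ≤ 74410 is true
  policy age ≥ 214 months: 44 ≥ 214 is false
  NOT relevant rider attached: yes → false
  days until reported > 102 days: 234 > 102 is true
  peril ∈ {collision, other, wind}: flood is not in the set → false
Combine:
[1.1.1.3] false AND true = false
[1.1.1] false AND false AND false = false
[1.1.2.1] true OR false = true
[1.1.2.2] true OR false = true
[1.1.2] true AND true = true
[1.1] exactly-one(false, true) = true
[1.2.1] true → true = true
[1.2.2] false OR false = false
[1.2.3.2] true AND false = false
[1.2.3] true AND false = false
[1.2.4.1.1.2] true AND false = false
[1.2.4.1.1] false AND false = false
[1.2.4.1] NOT false = true
[1.2.4] NOT true = false
[1.2] true OR false OR false OR false = true
[1] true → true = true
[root] NOT true = false
Overall: false → denied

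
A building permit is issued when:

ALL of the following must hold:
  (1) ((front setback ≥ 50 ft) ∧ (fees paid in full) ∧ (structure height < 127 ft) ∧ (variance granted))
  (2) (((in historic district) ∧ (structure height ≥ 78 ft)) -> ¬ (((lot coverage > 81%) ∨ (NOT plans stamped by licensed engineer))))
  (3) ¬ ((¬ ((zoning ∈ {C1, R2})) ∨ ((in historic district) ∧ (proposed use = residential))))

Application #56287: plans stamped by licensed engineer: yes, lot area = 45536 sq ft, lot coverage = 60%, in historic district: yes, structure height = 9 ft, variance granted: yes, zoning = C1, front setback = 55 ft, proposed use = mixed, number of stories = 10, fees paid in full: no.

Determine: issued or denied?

Denied

Atomic conditions:
  front setback ≥ 50 ft: 55 ≥ 50 is true
  fees paid in full: no → false
  structure height < 127 ft: 9 < 127 is true
  variance granted: yes → true
  in historic district: yes → true
  structure height ≥ 78 ft: 9 ≥ 78 is false
  lot coverage > 81%: 60 > 81 is false
  NOT plans stamped by licensed engineer: yes → false
  zoning ∈ {C1, R2}: C1 is in the set → true
  proposed use = residential: mixed == residential is false
Combine:
[1] true AND false AND true AND true = false
[2.1] true AND false = false
[2.2.1] false OR false = false
[2.2] NOT false = true
[2] false → true (antecedent false ⇒ implication holds) = true
[3.1.1] NOT true = false
[3.1.2] true AND false = false
[3.1] false OR false = false
[3] NOT false = true
[root] false AND true AND true = false
Overall: false → denied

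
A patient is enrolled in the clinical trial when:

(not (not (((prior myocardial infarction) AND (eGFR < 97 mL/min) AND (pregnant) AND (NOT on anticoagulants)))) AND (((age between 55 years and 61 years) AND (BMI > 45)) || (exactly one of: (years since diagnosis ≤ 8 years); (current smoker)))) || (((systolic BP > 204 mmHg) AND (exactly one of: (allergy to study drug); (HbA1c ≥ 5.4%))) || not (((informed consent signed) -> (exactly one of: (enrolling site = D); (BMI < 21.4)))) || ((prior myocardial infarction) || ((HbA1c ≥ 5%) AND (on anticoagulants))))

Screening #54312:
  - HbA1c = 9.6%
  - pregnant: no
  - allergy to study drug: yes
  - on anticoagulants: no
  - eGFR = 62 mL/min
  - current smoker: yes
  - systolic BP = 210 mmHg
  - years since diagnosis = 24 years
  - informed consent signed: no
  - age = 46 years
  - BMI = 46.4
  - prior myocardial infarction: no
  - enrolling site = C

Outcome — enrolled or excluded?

Atomic conditions:
  prior myocardial infarction: no → false
  eGFR < 97 mL/min: 62 < 97 is true
  pregnant: no → false
  NOT on anticoagulants: no → true
  age between 55 years and 61 years: 46 in [55, 61] is false
  BMI > 45: 46.4 > 45 is true
  years since diagnosis ≤ 8 years: 24 ≤ 8 is false
  current smoker: yes → true
  systolic BP > 204 mmHg: 210 > 204 is true
  allergy to study drug: yes → true
  HbA1c ≥ 5.4%: 9.6 ≥ 5.4 is true
  informed consent signed: no → false
  enrolling site = D: C == D is false
  BMI < 21.4: 46.4 < 21.4 is false
  HbA1c ≥ 5%: 9.6 ≥ 5 is true
  on anticoagulants: no → false
Combine:
[1.1.1.1] false AND true AND false AND true = false
[1.1.1] NOT false = true
[1.1] NOT true = false
[1.2.1] false AND true = false
[1.2.2] exactly-one(false, true) = true
[1.2] false OR true = true
[1] false AND true = false
[2.1.2] exactly-one(true, true) = false
[2.1] true AND false = false
[2.2.1.2] exactly-one(false, false) = false
[2.2.1] false → false (antecedent false ⇒ implication holds) = true
[2.2] NOT true = false
[2.3.2] true AND false = false
[2.3] false OR false = false
[2] false OR false OR false = false
[root] false OR false = false
Overall: false → excluded

Excluded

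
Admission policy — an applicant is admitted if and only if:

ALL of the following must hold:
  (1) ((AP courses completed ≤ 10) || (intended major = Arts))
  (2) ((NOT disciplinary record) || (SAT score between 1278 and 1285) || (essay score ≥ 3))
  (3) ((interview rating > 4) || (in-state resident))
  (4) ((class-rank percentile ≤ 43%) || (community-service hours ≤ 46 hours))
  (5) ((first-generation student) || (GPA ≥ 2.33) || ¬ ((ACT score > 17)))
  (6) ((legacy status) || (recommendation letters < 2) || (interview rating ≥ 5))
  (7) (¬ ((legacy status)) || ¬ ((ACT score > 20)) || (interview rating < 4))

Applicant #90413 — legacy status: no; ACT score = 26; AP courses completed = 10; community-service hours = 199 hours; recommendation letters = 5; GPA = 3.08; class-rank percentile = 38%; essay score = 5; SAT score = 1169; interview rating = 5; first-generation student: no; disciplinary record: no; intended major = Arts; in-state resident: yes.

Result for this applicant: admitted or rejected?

Atomic conditions:
  AP courses completed ≤ 10: 10 ≤ 10 is true
  intended major = Arts: Arts == Arts is true
  NOT disciplinary record: no → true
  SAT score between 1278 and 1285: 1169 in [1278, 1285] is false
  essay score ≥ 3: 5 ≥ 3 is true
  interview rating > 4: 5 > 4 is true
  in-state resident: yes → true
  class-rank percentile ≤ 43%: 38 ≤ 43 is true
  community-service hours ≤ 46 hours: 199 ≤ 46 is false
  first-generation student: no → false
  GPA ≥ 2.33: 3.08 ≥ 2.33 is true
  ACT score > 17: 26 > 17 is true
  legacy status: no → false
  recommendation letters < 2: 5 < 2 is false
  interview rating ≥ 5: 5 ≥ 5 is true
  ACT score > 20: 26 > 20 is true
  interview rating < 4: 5 < 4 is false
Combine:
[1] true OR true = true
[2] true OR false OR true = true
[3] true OR true = true
[4] true OR false = true
[5.3] NOT true = false
[5] false OR true OR false = true
[6] false OR false OR true = true
[7.1] NOT false = true
[7.2] NOT true = false
[7] true OR false OR false = true
[root] true AND true AND true AND true AND true AND true AND true = true
Overall: true → admitted

Admitted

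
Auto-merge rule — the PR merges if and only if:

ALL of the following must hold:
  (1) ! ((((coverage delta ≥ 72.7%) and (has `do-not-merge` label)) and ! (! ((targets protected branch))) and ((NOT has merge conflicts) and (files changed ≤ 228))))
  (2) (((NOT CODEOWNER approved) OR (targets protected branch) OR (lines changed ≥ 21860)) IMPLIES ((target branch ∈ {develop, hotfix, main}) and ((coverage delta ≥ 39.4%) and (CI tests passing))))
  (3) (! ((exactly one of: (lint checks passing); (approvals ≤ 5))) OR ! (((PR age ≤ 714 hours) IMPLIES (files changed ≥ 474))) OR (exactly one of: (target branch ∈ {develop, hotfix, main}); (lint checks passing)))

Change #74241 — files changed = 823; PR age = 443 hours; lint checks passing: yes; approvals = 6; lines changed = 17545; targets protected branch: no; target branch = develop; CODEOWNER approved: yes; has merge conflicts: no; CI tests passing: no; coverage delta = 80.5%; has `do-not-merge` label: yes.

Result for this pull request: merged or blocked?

Blocked

Atomic conditions:
  coverage delta ≥ 72.7%: 80.5 ≥ 72.7 is true
  has `do-not-merge` label: yes → true
  targets protected branch: no → false
  NOT has merge conflicts: no → true
  files changed ≤ 228: 823 ≤ 228 is false
  NOT CODEOWNER approved: yes → false
  lines changed ≥ 21860: 17545 ≥ 21860 is false
  target branch ∈ {develop, hotfix, main}: develop is in the set → true
  coverage delta ≥ 39.4%: 80.5 ≥ 39.4 is true
  CI tests passing: no → false
  lint checks passing: yes → true
  approvals ≤ 5: 6 ≤ 5 is false
  PR age ≤ 714 hours: 443 ≤ 714 is true
  files changed ≥ 474: 823 ≥ 474 is true
Combine:
[1.1.1] true AND true = true
[1.1.2.1] NOT false = true
[1.1.2] NOT true = false
[1.1.3] true AND false = false
[1.1] true AND false AND false = false
[1] NOT false = true
[2.1] false OR false OR false = false
[2.2.2] true AND false = false
[2.2] true AND false = false
[2] false → false (antecedent false ⇒ implication holds) = true
[3.1.1] exactly-one(true, false) = true
[3.1] NOT true = false
[3.2.1] true → true = true
[3.2] NOT true = false
[3.3] exactly-one(true, true) = false
[3] false OR false OR false = false
[root] true AND true AND false = false
Overall: false → blocked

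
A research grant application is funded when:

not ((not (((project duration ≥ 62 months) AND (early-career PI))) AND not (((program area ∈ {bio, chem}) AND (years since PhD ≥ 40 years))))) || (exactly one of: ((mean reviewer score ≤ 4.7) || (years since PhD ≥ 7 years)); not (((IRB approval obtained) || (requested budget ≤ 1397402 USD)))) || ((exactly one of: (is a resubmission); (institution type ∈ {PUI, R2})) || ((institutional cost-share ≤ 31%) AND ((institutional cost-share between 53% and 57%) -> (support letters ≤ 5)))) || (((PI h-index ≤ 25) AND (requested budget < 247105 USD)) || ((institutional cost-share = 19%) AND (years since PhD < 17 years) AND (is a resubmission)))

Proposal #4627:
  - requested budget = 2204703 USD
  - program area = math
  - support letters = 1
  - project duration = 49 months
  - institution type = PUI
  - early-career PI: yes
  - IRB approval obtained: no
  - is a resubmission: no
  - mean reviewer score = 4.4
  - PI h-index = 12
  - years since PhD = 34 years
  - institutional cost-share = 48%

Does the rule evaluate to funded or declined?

Atomic conditions:
  project duration ≥ 62 months: 49 ≥ 62 is false
  early-career PI: yes → true
  program area ∈ {bio, chem}: math is not in the set → false
  years since PhD ≥ 40 years: 34 ≥ 40 is false
  mean reviewer score ≤ 4.7: 4.4 ≤ 4.7 is true
  years since PhD ≥ 7 years: 34 ≥ 7 is true
  IRB approval obtained: no → false
  requested budget ≤ 1397402 USD: 2204703 ≤ 1397402 is false
  is a resubmission: no → false
  institution type ∈ {PUI, R2}: PUI is in the set → true
  institutional cost-share ≤ 31%: 48 ≤ 31 is false
  institutional cost-share between 53% and 57%: 48 in [53, 57] is false
  support letters ≤ 5: 1 ≤ 5 is true
  PI h-index ≤ 25: 12 ≤ 25 is true
  requested budget < 247105 USD: 2204703 < 247105 is false
  institutional cost-share = 19%: 48 == 19 is false
  years since PhD < 17 years: 34 < 17 is false
Combine:
[1.1.1.1] false AND true = false
[1.1.1] NOT false = true
[1.1.2.1] false AND false = false
[1.1.2] NOT false = true
[1.1] true AND true = true
[1] NOT true = false
[2.1] true OR true = true
[2.2.1] false OR false = false
[2.2] NOT false = true
[2] exactly-one(true, true) = false
[3.1] exactly-one(false, true) = true
[3.2.2] false → true (antecedent false ⇒ implication holds) = true
[3.2] false AND true = false
[3] true OR false = true
[4.1] true AND false = false
[4.2] false AND false AND false = false
[4] false OR false = false
[root] false OR false OR true OR false = true
Overall: true → funded

Funded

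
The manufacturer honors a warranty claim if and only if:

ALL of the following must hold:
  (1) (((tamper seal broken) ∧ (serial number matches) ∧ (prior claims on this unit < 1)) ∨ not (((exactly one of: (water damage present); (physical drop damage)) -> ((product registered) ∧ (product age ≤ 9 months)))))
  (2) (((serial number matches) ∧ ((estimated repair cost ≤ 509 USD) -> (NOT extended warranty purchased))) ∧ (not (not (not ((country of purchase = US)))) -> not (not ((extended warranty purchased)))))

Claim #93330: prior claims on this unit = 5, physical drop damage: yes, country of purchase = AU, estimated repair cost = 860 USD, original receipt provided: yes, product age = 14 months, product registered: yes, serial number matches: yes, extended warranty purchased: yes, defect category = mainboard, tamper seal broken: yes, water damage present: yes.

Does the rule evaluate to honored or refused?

Atomic conditions:
  tamper seal broken: yes → true
  serial number matches: yes → true
  prior claims on this unit < 1: 5 < 1 is false
  water damage present: yes → true
  physical drop damage: yes → true
  product registered: yes → true
  product age ≤ 9 months: 14 ≤ 9 is false
  estimated repair cost ≤ 509 USD: 860 ≤ 509 is false
  NOT extended warranty purchased: yes → false
  country of purchase = US: AU == US is false
  extended warranty purchased: yes → true
Combine:
[1.1] true AND true AND false = false
[1.2.1.1] exactly-one(true, true) = false
[1.2.1.2] true AND false = false
[1.2.1] false → false (antecedent false ⇒ implication holds) = true
[1.2] NOT true = false
[1] false OR false = false
[2.1.2] false → false (antecedent false ⇒ implication holds) = true
[2.1] true AND true = true
[2.2.1.1.1] NOT false = true
[2.2.1.1] NOT true = false
[2.2.1] NOT false = true
[2.2.2.1] NOT true = false
[2.2.2] NOT false = true
[2.2] true → true = true
[2] true AND true = true
[root] false AND true = false
Overall: false → refused

Refused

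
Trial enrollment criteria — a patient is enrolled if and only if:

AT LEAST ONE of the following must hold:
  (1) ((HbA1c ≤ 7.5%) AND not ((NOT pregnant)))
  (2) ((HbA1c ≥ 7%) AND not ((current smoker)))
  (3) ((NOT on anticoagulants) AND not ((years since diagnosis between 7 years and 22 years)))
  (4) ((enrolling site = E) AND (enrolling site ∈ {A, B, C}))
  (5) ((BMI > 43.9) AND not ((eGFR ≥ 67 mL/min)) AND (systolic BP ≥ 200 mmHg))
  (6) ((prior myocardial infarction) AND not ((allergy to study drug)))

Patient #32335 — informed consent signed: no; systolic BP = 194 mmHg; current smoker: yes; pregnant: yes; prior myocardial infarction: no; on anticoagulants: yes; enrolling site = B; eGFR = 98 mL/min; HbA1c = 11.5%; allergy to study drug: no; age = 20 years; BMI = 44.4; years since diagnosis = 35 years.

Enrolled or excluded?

Atomic conditions:
  HbA1c ≤ 7.5%: 11.5 ≤ 7.5 is false
  NOT pregnant: yes → false
  HbA1c ≥ 7%: 11.5 ≥ 7 is true
  current smoker: yes → true
  NOT on anticoagulants: yes → false
  years since diagnosis between 7 years and 22 years: 35 in [7, 22] is false
  enrolling site = E: B == E is false
  enrolling site ∈ {A, B, C}: B is in the set → true
  BMI > 43.9: 44.4 > 43.9 is true
  eGFR ≥ 67 mL/min: 98 ≥ 67 is true
  systolic BP ≥ 200 mmHg: 194 ≥ 200 is false
  prior myocardial infarction: no → false
  allergy to study drug: no → false
Combine:
[1.2] NOT false = true
[1] false AND true = false
[2.2] NOT true = false
[2] true AND false = false
[3.2] NOT false = true
[3] false AND true = false
[4] false AND true = false
[5.2] NOT true = false
[5] true AND false AND false = false
[6.2] NOT false = true
[6] false AND true = false
[root] false OR false OR false OR false OR false OR false = false
Overall: false → excluded

Excluded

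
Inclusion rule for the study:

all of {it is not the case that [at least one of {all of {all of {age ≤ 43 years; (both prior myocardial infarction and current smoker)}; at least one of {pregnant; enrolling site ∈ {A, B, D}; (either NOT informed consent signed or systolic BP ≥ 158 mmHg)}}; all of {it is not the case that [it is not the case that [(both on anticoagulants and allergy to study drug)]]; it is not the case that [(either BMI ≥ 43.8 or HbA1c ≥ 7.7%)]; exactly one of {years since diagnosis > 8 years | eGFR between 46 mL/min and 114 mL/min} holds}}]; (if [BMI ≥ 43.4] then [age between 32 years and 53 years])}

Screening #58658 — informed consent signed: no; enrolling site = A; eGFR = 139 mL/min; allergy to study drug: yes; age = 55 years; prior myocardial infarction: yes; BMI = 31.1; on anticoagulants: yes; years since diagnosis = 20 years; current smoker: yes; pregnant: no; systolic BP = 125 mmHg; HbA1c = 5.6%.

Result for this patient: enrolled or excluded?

Atomic conditions:
  age ≤ 43 years: 55 ≤ 43 is false
  prior myocardial infarction: yes → true
  current smoker: yes → true
  pregnant: no → false
  enrolling site ∈ {A, B, D}: A is in the set → true
  NOT informed consent signed: no → true
  systolic BP ≥ 158 mmHg: 125 ≥ 158 is false
  on anticoagulants: yes → true
  allergy to study drug: yes → true
  BMI ≥ 43.8: 31.1 ≥ 43.8 is false
  HbA1c ≥ 7.7%: 5.6 ≥ 7.7 is false
  years since diagnosis > 8 years: 20 > 8 is true
  eGFR between 46 mL/min and 114 mL/min: 139 in [46, 114] is false
  BMI ≥ 43.4: 31.1 ≥ 43.4 is false
  age between 32 years and 53 years: 55 in [32, 53] is false
Combine:
[1.1.1.1.2] true AND true = true
[1.1.1.1] false AND true = false
[1.1.1.2.3] true OR false = true
[1.1.1.2] false OR true OR true = true
[1.1.1] false AND true = false
[1.1.2.1.1.1] true AND true = true
[1.1.2.1.1] NOT true = false
[1.1.2.1] NOT false = true
[1.1.2.2.1] false OR false = false
[1.1.2.2] NOT false = true
[1.1.2.3] exactly-one(true, false) = true
[1.1.2] true AND true AND true = true
[1.1] false OR true = true
[1] NOT true = false
[2] false → false (antecedent false ⇒ implication holds) = true
[root] false AND true = false
Overall: false → excluded

Excluded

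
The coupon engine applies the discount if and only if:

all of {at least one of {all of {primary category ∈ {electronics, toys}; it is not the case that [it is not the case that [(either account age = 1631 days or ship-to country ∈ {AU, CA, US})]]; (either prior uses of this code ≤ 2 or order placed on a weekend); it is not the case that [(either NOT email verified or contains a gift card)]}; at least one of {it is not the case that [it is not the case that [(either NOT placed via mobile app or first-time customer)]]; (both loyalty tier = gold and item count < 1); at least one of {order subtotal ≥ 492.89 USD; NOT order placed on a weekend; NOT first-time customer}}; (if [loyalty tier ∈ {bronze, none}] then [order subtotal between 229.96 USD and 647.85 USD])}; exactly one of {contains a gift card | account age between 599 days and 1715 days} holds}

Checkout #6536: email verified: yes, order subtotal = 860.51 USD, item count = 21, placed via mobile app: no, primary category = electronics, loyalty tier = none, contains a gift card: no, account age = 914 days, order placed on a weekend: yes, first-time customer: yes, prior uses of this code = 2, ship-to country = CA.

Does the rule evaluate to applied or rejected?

Atomic conditions:
  primary category ∈ {electronics, toys}: electronics is in the set → true
  account age = 1631 days: 914 == 1631 is false
  ship-to country ∈ {AU, CA, US}: CA is in the set → true
  prior uses of this code ≤ 2: 2 ≤ 2 is true
  order placed on a weekend: yes → true
  NOT email verified: yes → false
  contains a gift card: no → false
  NOT placed via mobile app: no → true
  first-time customer: yes → true
  loyalty tier = gold: none == gold is false
  item count < 1: 21 < 1 is false
  order subtotal ≥ 492.89 USD: 860.51 ≥ 492.89 is true
  NOT order placed on a weekend: yes → false
  NOT first-time customer: yes → false
  loyalty tier ∈ {bronze, none}: none is in the set → true
  order subtotal between 229.96 USD and 647.85 USD: 860.51 in [229.96, 647.85] is false
  account age between 599 days and 1715 days: 914 in [599, 1715] is true
Combine:
[1.1.2.1.1] false OR true = true
[1.1.2.1] NOT true = false
[1.1.2] NOT false = true
[1.1.3] true OR true = true
[1.1.4.1] false OR false = false
[1.1.4] NOT false = true
[1.1] true AND true AND true AND true = true
[1.2.1.1.1] true OR true = true
[1.2.1.1] NOT true = false
[1.2.1] NOT false = true
[1.2.2] false AND false = false
[1.2.3] true OR false OR false = true
[1.2] true OR false OR true = true
[1.3] true → false = false
[1] true OR true OR false = true
[2] exactly-one(false, true) = true
[root] true AND true = true
Overall: true → applied

Applied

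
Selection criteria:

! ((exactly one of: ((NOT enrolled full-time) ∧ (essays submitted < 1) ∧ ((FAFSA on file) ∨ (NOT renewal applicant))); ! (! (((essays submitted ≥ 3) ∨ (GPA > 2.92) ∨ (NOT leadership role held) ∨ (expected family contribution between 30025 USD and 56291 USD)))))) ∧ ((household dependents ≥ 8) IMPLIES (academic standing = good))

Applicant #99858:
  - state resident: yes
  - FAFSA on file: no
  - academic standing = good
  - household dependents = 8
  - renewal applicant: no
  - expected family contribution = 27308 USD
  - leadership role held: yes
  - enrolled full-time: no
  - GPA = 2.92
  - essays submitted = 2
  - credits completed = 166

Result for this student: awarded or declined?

Atomic conditions:
  NOT enrolled full-time: no → true
  essays submitted < 1: 2 < 1 is false
  FAFSA on file: no → false
  NOT renewal applicant: no → true
  essays submitted ≥ 3: 2 ≥ 3 is false
  GPA > 2.92: 2.92 > 2.92 is false
  NOT leadership role held: yes → false
  expected family contribution between 30025 USD and 56291 USD: 27308 in [30025, 56291] is false
  household dependents ≥ 8: 8 ≥ 8 is true
  academic standing = good: good == good is true
Combine:
[1.1.1.3] false OR true = true
[1.1.1] true AND false AND true = false
[1.1.2.1.1] false OR false OR false OR false = false
[1.1.2.1] NOT false = true
[1.1.2] NOT true = false
[1.1] exactly-one(false, false) = false
[1] NOT false = true
[2] true → true = true
[root] true AND true = true
Overall: true → awarded

Awarded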